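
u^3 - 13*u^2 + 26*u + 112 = (u - 8)*(u - 7)*(u + 2)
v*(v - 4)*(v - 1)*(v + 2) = v^4 - 3*v^3 - 6*v^2 + 8*v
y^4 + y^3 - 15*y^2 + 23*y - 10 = (y - 2)*(y - 1)^2*(y + 5)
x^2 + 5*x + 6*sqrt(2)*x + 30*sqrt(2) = (x + 5)*(x + 6*sqrt(2))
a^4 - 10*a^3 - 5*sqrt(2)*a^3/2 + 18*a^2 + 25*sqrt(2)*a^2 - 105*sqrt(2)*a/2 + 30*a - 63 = (a - 7)*(a - 3)*(a - 3*sqrt(2))*(a + sqrt(2)/2)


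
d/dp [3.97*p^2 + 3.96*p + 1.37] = 7.94*p + 3.96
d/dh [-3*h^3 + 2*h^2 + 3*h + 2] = -9*h^2 + 4*h + 3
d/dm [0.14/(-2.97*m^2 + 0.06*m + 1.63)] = (0.8316*m - 0.0084)/(-2.97*m^2 + 0.06*m + 1.63)^2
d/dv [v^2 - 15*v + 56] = 2*v - 15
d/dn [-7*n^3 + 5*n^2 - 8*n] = -21*n^2 + 10*n - 8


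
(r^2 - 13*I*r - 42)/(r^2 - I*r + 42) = (r - 6*I)/(r + 6*I)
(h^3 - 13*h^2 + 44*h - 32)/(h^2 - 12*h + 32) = h - 1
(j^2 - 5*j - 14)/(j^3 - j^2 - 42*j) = (j + 2)/(j*(j + 6))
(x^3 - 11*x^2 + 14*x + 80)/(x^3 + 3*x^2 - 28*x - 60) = (x - 8)/(x + 6)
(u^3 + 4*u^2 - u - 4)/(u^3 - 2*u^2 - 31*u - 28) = (u - 1)/(u - 7)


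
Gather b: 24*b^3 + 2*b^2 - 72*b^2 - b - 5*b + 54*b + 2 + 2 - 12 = 24*b^3 - 70*b^2 + 48*b - 8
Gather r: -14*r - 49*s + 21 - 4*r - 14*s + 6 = -18*r - 63*s + 27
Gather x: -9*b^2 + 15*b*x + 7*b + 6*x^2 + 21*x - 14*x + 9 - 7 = -9*b^2 + 7*b + 6*x^2 + x*(15*b + 7) + 2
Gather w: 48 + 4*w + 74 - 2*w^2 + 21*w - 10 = -2*w^2 + 25*w + 112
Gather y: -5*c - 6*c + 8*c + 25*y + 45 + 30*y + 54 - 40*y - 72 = -3*c + 15*y + 27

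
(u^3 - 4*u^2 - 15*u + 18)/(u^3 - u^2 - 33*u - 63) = (u^2 - 7*u + 6)/(u^2 - 4*u - 21)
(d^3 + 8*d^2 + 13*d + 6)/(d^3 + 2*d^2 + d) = (d + 6)/d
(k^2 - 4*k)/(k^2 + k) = (k - 4)/(k + 1)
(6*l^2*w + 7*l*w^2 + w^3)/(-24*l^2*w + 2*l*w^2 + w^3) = (l + w)/(-4*l + w)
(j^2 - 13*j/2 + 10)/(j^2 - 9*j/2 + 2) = (2*j - 5)/(2*j - 1)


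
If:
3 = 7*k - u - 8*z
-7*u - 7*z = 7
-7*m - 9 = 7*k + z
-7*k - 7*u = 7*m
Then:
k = -12/7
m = 5/7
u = 1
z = -2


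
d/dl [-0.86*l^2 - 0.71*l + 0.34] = -1.72*l - 0.71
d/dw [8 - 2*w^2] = -4*w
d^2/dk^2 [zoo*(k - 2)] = 0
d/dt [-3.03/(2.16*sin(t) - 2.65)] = 6.5448*cos(t)/(2.16*sin(t) - 2.65)^2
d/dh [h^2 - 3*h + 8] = 2*h - 3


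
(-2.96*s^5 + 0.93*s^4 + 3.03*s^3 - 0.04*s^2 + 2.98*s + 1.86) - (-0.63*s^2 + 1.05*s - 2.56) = -2.96*s^5 + 0.93*s^4 + 3.03*s^3 + 0.59*s^2 + 1.93*s + 4.42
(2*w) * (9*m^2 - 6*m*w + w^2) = 18*m^2*w - 12*m*w^2 + 2*w^3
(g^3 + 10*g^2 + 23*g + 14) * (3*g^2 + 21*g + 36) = 3*g^5 + 51*g^4 + 315*g^3 + 885*g^2 + 1122*g + 504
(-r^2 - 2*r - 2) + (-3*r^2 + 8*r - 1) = -4*r^2 + 6*r - 3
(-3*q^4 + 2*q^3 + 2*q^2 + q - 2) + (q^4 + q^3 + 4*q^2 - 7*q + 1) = -2*q^4 + 3*q^3 + 6*q^2 - 6*q - 1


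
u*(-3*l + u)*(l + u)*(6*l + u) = -18*l^3*u - 15*l^2*u^2 + 4*l*u^3 + u^4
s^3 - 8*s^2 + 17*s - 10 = (s - 5)*(s - 2)*(s - 1)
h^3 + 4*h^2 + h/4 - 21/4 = (h - 1)*(h + 3/2)*(h + 7/2)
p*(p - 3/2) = p^2 - 3*p/2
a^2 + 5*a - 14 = (a - 2)*(a + 7)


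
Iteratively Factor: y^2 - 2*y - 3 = (y - 3)*(y + 1)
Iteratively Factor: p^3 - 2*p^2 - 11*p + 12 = (p + 3)*(p^2 - 5*p + 4) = (p - 1)*(p + 3)*(p - 4)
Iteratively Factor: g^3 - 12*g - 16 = (g + 2)*(g^2 - 2*g - 8) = (g - 4)*(g + 2)*(g + 2)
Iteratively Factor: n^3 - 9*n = (n + 3)*(n^2 - 3*n) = (n - 3)*(n + 3)*(n)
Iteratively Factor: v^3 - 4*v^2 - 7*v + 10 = (v + 2)*(v^2 - 6*v + 5) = (v - 5)*(v + 2)*(v - 1)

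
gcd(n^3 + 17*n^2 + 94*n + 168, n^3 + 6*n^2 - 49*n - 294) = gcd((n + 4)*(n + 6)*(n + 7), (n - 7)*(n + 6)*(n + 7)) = n^2 + 13*n + 42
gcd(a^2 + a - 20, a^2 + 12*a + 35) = a + 5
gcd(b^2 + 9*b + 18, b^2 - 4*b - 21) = b + 3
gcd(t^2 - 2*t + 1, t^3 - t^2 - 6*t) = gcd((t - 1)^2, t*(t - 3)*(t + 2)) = 1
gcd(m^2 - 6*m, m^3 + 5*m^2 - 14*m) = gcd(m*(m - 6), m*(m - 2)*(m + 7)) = m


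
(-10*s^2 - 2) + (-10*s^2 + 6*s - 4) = -20*s^2 + 6*s - 6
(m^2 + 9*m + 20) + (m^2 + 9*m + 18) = 2*m^2 + 18*m + 38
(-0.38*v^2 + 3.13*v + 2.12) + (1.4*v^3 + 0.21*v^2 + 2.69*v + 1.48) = 1.4*v^3 - 0.17*v^2 + 5.82*v + 3.6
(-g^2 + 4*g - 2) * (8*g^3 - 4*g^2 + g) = -8*g^5 + 36*g^4 - 33*g^3 + 12*g^2 - 2*g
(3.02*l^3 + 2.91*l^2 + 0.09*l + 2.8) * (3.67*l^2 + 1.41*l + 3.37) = 11.0834*l^5 + 14.9379*l^4 + 14.6108*l^3 + 20.2096*l^2 + 4.2513*l + 9.436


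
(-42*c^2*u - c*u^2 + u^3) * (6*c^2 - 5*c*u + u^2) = -252*c^4*u + 204*c^3*u^2 - 31*c^2*u^3 - 6*c*u^4 + u^5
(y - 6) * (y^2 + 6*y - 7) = y^3 - 43*y + 42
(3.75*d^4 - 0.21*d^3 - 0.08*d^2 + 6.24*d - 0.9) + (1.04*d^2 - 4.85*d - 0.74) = 3.75*d^4 - 0.21*d^3 + 0.96*d^2 + 1.39*d - 1.64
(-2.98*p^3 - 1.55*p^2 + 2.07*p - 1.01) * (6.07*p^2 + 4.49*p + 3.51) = -18.0886*p^5 - 22.7887*p^4 - 4.8544*p^3 - 2.2769*p^2 + 2.7308*p - 3.5451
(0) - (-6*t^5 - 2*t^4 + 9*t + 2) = 6*t^5 + 2*t^4 - 9*t - 2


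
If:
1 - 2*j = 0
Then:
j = 1/2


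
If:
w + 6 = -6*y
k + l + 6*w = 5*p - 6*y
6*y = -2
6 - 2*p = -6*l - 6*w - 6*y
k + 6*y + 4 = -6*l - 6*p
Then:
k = 118/19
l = 41/19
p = -67/19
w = -4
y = -1/3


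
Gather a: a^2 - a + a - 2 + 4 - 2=a^2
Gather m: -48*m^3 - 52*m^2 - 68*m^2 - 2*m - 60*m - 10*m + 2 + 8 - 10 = -48*m^3 - 120*m^2 - 72*m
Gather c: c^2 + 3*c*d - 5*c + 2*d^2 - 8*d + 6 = c^2 + c*(3*d - 5) + 2*d^2 - 8*d + 6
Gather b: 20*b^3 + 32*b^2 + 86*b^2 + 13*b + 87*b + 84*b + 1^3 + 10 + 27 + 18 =20*b^3 + 118*b^2 + 184*b + 56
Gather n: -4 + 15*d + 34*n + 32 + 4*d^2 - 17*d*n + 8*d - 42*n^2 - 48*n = 4*d^2 + 23*d - 42*n^2 + n*(-17*d - 14) + 28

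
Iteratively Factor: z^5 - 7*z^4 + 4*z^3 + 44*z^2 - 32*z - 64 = (z + 1)*(z^4 - 8*z^3 + 12*z^2 + 32*z - 64) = (z + 1)*(z + 2)*(z^3 - 10*z^2 + 32*z - 32) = (z - 4)*(z + 1)*(z + 2)*(z^2 - 6*z + 8) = (z - 4)^2*(z + 1)*(z + 2)*(z - 2)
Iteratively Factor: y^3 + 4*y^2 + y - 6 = (y + 2)*(y^2 + 2*y - 3) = (y - 1)*(y + 2)*(y + 3)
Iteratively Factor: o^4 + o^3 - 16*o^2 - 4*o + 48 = (o + 4)*(o^3 - 3*o^2 - 4*o + 12) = (o + 2)*(o + 4)*(o^2 - 5*o + 6) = (o - 3)*(o + 2)*(o + 4)*(o - 2)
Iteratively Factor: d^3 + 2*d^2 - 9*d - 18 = (d + 2)*(d^2 - 9) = (d + 2)*(d + 3)*(d - 3)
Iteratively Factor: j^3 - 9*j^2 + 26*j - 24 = (j - 3)*(j^2 - 6*j + 8) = (j - 3)*(j - 2)*(j - 4)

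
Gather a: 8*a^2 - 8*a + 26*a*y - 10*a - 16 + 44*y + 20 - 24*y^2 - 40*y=8*a^2 + a*(26*y - 18) - 24*y^2 + 4*y + 4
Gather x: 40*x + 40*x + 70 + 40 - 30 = 80*x + 80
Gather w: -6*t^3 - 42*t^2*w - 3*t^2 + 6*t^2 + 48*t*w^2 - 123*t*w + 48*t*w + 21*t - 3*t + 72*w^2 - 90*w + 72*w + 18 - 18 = -6*t^3 + 3*t^2 + 18*t + w^2*(48*t + 72) + w*(-42*t^2 - 75*t - 18)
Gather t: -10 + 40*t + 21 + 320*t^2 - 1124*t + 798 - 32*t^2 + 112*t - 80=288*t^2 - 972*t + 729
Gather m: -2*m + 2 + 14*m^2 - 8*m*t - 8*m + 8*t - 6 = 14*m^2 + m*(-8*t - 10) + 8*t - 4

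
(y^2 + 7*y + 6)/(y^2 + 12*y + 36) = (y + 1)/(y + 6)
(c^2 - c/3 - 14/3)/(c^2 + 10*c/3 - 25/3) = (3*c^2 - c - 14)/(3*c^2 + 10*c - 25)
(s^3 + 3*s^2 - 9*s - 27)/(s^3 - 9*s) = (s + 3)/s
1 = 1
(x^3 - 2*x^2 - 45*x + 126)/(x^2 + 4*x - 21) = x - 6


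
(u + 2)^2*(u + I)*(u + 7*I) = u^4 + 4*u^3 + 8*I*u^3 - 3*u^2 + 32*I*u^2 - 28*u + 32*I*u - 28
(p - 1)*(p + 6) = p^2 + 5*p - 6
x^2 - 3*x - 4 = (x - 4)*(x + 1)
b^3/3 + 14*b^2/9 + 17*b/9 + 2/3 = (b/3 + 1)*(b + 2/3)*(b + 1)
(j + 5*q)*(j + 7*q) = j^2 + 12*j*q + 35*q^2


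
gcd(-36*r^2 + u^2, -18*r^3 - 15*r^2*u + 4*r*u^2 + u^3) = 6*r + u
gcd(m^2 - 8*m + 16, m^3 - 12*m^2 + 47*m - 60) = m - 4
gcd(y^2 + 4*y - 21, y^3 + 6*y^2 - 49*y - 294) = y + 7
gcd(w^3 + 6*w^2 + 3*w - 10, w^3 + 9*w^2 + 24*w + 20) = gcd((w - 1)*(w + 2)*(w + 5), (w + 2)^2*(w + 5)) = w^2 + 7*w + 10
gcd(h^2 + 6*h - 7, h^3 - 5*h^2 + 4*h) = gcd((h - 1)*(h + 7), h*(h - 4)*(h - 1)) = h - 1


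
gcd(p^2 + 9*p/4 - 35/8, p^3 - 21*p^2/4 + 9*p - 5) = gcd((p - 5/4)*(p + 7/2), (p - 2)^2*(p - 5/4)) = p - 5/4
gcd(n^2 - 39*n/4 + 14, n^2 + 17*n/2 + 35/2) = 1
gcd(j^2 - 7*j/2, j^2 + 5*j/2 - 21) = j - 7/2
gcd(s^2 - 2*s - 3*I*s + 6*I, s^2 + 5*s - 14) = s - 2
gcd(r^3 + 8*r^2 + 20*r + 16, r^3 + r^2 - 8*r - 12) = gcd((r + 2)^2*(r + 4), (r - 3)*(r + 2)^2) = r^2 + 4*r + 4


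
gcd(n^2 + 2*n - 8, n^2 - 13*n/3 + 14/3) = n - 2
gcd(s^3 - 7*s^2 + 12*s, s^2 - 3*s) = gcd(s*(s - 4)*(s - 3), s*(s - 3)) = s^2 - 3*s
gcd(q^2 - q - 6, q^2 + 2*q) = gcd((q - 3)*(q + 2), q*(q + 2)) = q + 2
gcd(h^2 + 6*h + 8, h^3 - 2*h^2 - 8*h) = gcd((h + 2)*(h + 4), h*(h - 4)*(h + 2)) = h + 2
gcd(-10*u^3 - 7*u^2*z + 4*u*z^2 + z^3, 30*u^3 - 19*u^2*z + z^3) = -10*u^2 + 3*u*z + z^2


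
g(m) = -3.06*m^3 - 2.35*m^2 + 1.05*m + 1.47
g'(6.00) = -357.63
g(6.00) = -737.79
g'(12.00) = -1377.27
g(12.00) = -5612.01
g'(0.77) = -8.01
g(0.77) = -0.51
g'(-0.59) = 0.63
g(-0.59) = 0.66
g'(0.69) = -6.56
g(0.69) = 0.07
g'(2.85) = -86.91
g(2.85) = -85.46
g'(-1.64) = -15.93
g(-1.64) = 6.92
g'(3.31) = -115.08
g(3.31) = -131.77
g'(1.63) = -31.00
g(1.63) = -16.31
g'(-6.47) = -352.82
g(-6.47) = 725.07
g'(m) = -9.18*m^2 - 4.7*m + 1.05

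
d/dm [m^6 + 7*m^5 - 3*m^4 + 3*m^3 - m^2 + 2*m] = 6*m^5 + 35*m^4 - 12*m^3 + 9*m^2 - 2*m + 2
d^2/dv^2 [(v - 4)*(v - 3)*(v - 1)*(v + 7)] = 12*v^2 - 6*v - 74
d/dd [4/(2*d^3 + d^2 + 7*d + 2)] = 4*(-6*d^2 - 2*d - 7)/(2*d^3 + d^2 + 7*d + 2)^2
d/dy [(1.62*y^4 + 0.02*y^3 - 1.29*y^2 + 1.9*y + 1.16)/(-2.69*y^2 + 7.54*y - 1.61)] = (-8.7156*y^5 + 36.5906*y^4 - 10.1312*y^3 - 4.7122*y^2 + 10.3946*y - 11.8054)/(7.2361*y^4 - 40.5652*y^3 + 65.5134*y^2 - 24.2788*y + 2.5921)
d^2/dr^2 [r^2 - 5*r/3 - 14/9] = 2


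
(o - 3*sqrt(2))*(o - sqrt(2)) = o^2 - 4*sqrt(2)*o + 6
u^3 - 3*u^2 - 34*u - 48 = (u - 8)*(u + 2)*(u + 3)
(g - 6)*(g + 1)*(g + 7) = g^3 + 2*g^2 - 41*g - 42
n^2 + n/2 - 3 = (n - 3/2)*(n + 2)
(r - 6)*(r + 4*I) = r^2 - 6*r + 4*I*r - 24*I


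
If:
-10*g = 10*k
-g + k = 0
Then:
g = 0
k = 0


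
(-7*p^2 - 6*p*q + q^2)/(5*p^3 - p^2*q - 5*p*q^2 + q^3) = (-7*p + q)/(5*p^2 - 6*p*q + q^2)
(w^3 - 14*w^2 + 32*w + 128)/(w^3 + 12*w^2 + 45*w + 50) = (w^2 - 16*w + 64)/(w^2 + 10*w + 25)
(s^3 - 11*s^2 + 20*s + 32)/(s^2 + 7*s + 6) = (s^2 - 12*s + 32)/(s + 6)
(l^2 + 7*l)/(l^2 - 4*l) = (l + 7)/(l - 4)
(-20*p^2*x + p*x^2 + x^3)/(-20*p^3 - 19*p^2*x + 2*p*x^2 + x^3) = x/(p + x)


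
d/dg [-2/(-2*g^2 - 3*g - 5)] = 2*(-4*g - 3)/(2*g^2 + 3*g + 5)^2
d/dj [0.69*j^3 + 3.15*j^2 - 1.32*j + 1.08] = 2.07*j^2 + 6.3*j - 1.32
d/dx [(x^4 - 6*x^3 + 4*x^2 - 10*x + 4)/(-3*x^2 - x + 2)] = (-6*x^5 + 15*x^4 + 20*x^3 - 70*x^2 + 40*x - 16)/(9*x^4 + 6*x^3 - 11*x^2 - 4*x + 4)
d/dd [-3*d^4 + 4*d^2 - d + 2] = -12*d^3 + 8*d - 1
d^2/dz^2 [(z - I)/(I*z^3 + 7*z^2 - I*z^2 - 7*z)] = 2*(z*(I*z^2 + 7*z - I*z - 7)*(-3*I*z^2 - 14*z + 2*I*z - (z - I)*(3*I*z + 7 - I) + 7) + (z - I)*(3*I*z^2 + 14*z - 2*I*z - 7)^2)/(z^3*(I*z^2 + 7*z - I*z - 7)^3)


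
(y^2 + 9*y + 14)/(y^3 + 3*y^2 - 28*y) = (y + 2)/(y*(y - 4))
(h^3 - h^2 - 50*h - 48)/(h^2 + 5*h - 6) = (h^2 - 7*h - 8)/(h - 1)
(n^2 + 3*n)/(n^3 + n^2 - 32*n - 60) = n*(n + 3)/(n^3 + n^2 - 32*n - 60)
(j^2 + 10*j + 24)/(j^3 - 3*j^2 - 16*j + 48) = (j + 6)/(j^2 - 7*j + 12)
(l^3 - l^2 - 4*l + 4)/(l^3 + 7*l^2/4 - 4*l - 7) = 4*(l - 1)/(4*l + 7)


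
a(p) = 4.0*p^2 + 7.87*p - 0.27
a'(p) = 8.0*p + 7.87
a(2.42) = 42.20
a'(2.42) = 27.23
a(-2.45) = 4.46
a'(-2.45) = -11.73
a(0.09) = 0.47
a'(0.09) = 8.59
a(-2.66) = 7.10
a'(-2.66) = -13.41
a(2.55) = 45.81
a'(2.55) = 28.27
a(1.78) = 26.41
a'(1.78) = 22.11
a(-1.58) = -2.72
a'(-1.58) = -4.77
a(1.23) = 15.46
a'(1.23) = 17.71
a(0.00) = -0.27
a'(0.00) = 7.87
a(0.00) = -0.27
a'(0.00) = 7.87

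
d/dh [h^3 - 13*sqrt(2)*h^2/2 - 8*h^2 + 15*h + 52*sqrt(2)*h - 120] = 3*h^2 - 13*sqrt(2)*h - 16*h + 15 + 52*sqrt(2)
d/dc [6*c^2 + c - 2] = 12*c + 1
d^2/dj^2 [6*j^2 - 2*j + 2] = 12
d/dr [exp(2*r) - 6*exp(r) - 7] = 2*(exp(r) - 3)*exp(r)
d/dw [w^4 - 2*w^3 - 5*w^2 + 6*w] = 4*w^3 - 6*w^2 - 10*w + 6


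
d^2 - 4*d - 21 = (d - 7)*(d + 3)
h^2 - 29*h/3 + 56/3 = (h - 7)*(h - 8/3)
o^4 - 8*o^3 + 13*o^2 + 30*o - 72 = (o - 4)*(o - 3)^2*(o + 2)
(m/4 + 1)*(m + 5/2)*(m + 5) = m^3/4 + 23*m^2/8 + 85*m/8 + 25/2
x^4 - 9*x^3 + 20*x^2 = x^2*(x - 5)*(x - 4)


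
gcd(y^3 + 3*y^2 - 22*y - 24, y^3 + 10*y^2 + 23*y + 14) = y + 1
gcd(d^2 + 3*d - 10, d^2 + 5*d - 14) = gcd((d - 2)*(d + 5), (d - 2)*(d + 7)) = d - 2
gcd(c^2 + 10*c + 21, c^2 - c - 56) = c + 7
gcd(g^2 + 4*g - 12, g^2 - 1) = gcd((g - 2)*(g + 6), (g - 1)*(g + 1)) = 1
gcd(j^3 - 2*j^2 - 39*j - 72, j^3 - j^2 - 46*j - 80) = j - 8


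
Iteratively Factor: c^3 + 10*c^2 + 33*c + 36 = (c + 3)*(c^2 + 7*c + 12) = (c + 3)*(c + 4)*(c + 3)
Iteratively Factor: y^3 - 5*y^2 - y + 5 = (y + 1)*(y^2 - 6*y + 5) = (y - 1)*(y + 1)*(y - 5)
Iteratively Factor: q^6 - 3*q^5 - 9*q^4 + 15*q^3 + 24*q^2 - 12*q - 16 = (q + 2)*(q^5 - 5*q^4 + q^3 + 13*q^2 - 2*q - 8) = (q - 1)*(q + 2)*(q^4 - 4*q^3 - 3*q^2 + 10*q + 8) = (q - 1)*(q + 1)*(q + 2)*(q^3 - 5*q^2 + 2*q + 8) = (q - 4)*(q - 1)*(q + 1)*(q + 2)*(q^2 - q - 2) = (q - 4)*(q - 1)*(q + 1)^2*(q + 2)*(q - 2)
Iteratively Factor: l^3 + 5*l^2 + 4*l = (l + 1)*(l^2 + 4*l) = (l + 1)*(l + 4)*(l)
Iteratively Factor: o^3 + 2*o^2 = (o + 2)*(o^2) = o*(o + 2)*(o)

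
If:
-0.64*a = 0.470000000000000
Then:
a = -0.73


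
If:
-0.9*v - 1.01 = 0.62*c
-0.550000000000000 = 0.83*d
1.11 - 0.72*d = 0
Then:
No Solution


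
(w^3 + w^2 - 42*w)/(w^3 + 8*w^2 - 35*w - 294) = w/(w + 7)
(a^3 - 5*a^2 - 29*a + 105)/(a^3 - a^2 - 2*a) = (-a^3 + 5*a^2 + 29*a - 105)/(a*(-a^2 + a + 2))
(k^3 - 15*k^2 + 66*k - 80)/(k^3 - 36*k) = (k^3 - 15*k^2 + 66*k - 80)/(k*(k^2 - 36))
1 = 1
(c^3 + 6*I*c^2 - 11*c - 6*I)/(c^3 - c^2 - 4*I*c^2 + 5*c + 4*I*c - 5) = (c^2 + 5*I*c - 6)/(c^2 - c*(1 + 5*I) + 5*I)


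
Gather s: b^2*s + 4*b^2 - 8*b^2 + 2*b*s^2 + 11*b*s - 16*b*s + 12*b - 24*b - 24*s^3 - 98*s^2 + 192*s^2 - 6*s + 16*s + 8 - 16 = -4*b^2 - 12*b - 24*s^3 + s^2*(2*b + 94) + s*(b^2 - 5*b + 10) - 8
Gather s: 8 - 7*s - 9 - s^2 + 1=-s^2 - 7*s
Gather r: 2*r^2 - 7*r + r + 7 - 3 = 2*r^2 - 6*r + 4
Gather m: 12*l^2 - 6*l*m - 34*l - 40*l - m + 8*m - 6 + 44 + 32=12*l^2 - 74*l + m*(7 - 6*l) + 70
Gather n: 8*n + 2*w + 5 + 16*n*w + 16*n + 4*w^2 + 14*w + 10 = n*(16*w + 24) + 4*w^2 + 16*w + 15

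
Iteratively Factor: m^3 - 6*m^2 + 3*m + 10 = (m - 2)*(m^2 - 4*m - 5) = (m - 2)*(m + 1)*(m - 5)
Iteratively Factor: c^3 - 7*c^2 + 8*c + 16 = (c + 1)*(c^2 - 8*c + 16) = (c - 4)*(c + 1)*(c - 4)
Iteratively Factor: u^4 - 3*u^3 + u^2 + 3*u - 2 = (u + 1)*(u^3 - 4*u^2 + 5*u - 2) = (u - 2)*(u + 1)*(u^2 - 2*u + 1) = (u - 2)*(u - 1)*(u + 1)*(u - 1)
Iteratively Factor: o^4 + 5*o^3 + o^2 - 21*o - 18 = (o + 1)*(o^3 + 4*o^2 - 3*o - 18) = (o - 2)*(o + 1)*(o^2 + 6*o + 9) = (o - 2)*(o + 1)*(o + 3)*(o + 3)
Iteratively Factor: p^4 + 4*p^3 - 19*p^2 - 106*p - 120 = (p + 3)*(p^3 + p^2 - 22*p - 40) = (p - 5)*(p + 3)*(p^2 + 6*p + 8) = (p - 5)*(p + 3)*(p + 4)*(p + 2)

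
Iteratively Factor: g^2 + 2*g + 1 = (g + 1)*(g + 1)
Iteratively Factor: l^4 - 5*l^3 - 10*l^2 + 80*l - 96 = (l - 4)*(l^3 - l^2 - 14*l + 24) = (l - 4)*(l - 3)*(l^2 + 2*l - 8) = (l - 4)*(l - 3)*(l - 2)*(l + 4)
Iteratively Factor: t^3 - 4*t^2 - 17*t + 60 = (t - 5)*(t^2 + t - 12) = (t - 5)*(t + 4)*(t - 3)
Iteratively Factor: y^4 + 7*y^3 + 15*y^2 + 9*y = (y + 3)*(y^3 + 4*y^2 + 3*y) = y*(y + 3)*(y^2 + 4*y + 3) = y*(y + 1)*(y + 3)*(y + 3)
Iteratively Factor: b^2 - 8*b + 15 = (b - 5)*(b - 3)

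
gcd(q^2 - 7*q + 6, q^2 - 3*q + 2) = q - 1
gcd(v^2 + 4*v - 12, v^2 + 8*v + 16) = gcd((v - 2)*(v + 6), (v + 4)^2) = 1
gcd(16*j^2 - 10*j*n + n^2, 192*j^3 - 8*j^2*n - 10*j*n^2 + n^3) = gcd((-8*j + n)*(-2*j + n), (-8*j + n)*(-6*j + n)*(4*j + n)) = 8*j - n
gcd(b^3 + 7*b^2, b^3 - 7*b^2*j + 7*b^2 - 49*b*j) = b^2 + 7*b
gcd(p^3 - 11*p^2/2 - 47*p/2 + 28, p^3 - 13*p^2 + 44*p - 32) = p^2 - 9*p + 8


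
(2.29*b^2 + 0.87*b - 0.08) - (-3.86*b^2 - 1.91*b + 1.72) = 6.15*b^2 + 2.78*b - 1.8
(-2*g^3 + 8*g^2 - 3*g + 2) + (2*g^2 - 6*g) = -2*g^3 + 10*g^2 - 9*g + 2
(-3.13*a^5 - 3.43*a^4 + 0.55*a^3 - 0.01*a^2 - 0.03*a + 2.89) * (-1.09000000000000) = 3.4117*a^5 + 3.7387*a^4 - 0.5995*a^3 + 0.0109*a^2 + 0.0327*a - 3.1501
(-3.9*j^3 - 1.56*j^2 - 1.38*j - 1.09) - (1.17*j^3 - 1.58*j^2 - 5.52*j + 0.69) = -5.07*j^3 + 0.02*j^2 + 4.14*j - 1.78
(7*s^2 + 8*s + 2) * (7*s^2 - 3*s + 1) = 49*s^4 + 35*s^3 - 3*s^2 + 2*s + 2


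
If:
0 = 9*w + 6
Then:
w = -2/3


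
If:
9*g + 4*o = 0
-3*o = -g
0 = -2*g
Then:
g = 0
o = 0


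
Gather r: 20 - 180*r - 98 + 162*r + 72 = -18*r - 6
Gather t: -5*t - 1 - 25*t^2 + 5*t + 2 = 1 - 25*t^2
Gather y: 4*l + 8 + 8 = 4*l + 16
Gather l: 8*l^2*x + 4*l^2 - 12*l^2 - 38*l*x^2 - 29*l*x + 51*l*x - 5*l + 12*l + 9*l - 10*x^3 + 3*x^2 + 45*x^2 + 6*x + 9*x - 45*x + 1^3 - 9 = l^2*(8*x - 8) + l*(-38*x^2 + 22*x + 16) - 10*x^3 + 48*x^2 - 30*x - 8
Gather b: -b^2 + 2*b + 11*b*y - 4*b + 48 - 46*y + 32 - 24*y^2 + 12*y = -b^2 + b*(11*y - 2) - 24*y^2 - 34*y + 80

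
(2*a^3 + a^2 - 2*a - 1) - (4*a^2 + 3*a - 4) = 2*a^3 - 3*a^2 - 5*a + 3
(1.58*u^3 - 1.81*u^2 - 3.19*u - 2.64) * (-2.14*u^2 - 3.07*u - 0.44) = -3.3812*u^5 - 0.9772*u^4 + 11.6881*u^3 + 16.2393*u^2 + 9.5084*u + 1.1616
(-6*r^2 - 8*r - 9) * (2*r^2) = -12*r^4 - 16*r^3 - 18*r^2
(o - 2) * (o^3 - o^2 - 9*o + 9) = o^4 - 3*o^3 - 7*o^2 + 27*o - 18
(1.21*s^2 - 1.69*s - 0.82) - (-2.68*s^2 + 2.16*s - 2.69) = 3.89*s^2 - 3.85*s + 1.87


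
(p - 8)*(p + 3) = p^2 - 5*p - 24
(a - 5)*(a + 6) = a^2 + a - 30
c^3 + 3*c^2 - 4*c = c*(c - 1)*(c + 4)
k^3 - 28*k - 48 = (k - 6)*(k + 2)*(k + 4)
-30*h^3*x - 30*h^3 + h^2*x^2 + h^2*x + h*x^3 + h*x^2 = (-5*h + x)*(6*h + x)*(h*x + h)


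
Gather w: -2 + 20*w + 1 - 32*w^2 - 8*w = -32*w^2 + 12*w - 1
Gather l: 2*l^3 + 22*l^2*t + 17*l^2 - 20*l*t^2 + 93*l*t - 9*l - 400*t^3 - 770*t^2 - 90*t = 2*l^3 + l^2*(22*t + 17) + l*(-20*t^2 + 93*t - 9) - 400*t^3 - 770*t^2 - 90*t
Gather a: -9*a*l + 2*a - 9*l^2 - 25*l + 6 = a*(2 - 9*l) - 9*l^2 - 25*l + 6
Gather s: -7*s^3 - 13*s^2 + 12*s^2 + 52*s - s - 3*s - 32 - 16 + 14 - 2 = -7*s^3 - s^2 + 48*s - 36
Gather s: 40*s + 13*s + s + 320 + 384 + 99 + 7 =54*s + 810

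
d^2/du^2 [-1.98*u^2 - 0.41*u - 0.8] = -3.96000000000000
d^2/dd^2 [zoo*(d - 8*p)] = 0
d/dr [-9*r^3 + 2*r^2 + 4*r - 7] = -27*r^2 + 4*r + 4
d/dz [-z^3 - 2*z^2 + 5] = z*(-3*z - 4)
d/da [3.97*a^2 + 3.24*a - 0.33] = 7.94*a + 3.24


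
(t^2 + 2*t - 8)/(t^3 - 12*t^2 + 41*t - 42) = (t + 4)/(t^2 - 10*t + 21)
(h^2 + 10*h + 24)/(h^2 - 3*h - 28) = (h + 6)/(h - 7)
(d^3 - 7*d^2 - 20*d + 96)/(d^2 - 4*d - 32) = d - 3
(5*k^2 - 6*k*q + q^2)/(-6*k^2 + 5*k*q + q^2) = (-5*k + q)/(6*k + q)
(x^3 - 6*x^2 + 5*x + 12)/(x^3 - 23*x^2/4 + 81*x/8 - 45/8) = 8*(x^2 - 3*x - 4)/(8*x^2 - 22*x + 15)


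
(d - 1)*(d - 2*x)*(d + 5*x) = d^3 + 3*d^2*x - d^2 - 10*d*x^2 - 3*d*x + 10*x^2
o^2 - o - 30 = (o - 6)*(o + 5)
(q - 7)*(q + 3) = q^2 - 4*q - 21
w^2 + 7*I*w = w*(w + 7*I)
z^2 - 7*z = z*(z - 7)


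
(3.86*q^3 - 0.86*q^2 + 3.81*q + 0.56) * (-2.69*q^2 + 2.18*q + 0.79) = -10.3834*q^5 + 10.7282*q^4 - 9.0743*q^3 + 6.12*q^2 + 4.2307*q + 0.4424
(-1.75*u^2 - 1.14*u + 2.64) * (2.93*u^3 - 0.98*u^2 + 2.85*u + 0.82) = -5.1275*u^5 - 1.6252*u^4 + 3.8649*u^3 - 7.2712*u^2 + 6.5892*u + 2.1648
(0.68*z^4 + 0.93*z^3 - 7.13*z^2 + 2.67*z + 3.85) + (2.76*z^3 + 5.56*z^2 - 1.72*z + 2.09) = 0.68*z^4 + 3.69*z^3 - 1.57*z^2 + 0.95*z + 5.94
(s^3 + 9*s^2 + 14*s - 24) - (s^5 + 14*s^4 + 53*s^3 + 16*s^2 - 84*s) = -s^5 - 14*s^4 - 52*s^3 - 7*s^2 + 98*s - 24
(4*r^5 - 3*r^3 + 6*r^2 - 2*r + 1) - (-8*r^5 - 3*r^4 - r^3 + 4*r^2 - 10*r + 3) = 12*r^5 + 3*r^4 - 2*r^3 + 2*r^2 + 8*r - 2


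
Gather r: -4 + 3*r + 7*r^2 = 7*r^2 + 3*r - 4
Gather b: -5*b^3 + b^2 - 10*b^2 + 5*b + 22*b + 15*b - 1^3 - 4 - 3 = -5*b^3 - 9*b^2 + 42*b - 8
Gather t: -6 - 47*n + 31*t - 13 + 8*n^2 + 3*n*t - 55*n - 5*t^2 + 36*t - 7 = 8*n^2 - 102*n - 5*t^2 + t*(3*n + 67) - 26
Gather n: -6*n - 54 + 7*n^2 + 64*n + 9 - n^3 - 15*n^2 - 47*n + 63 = -n^3 - 8*n^2 + 11*n + 18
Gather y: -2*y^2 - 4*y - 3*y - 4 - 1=-2*y^2 - 7*y - 5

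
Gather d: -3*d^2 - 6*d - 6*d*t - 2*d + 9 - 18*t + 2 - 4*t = -3*d^2 + d*(-6*t - 8) - 22*t + 11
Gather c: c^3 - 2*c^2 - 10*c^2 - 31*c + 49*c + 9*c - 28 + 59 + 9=c^3 - 12*c^2 + 27*c + 40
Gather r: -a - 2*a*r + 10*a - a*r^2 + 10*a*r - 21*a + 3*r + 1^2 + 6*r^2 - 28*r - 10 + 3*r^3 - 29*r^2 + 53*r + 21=-12*a + 3*r^3 + r^2*(-a - 23) + r*(8*a + 28) + 12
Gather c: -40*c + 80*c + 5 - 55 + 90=40*c + 40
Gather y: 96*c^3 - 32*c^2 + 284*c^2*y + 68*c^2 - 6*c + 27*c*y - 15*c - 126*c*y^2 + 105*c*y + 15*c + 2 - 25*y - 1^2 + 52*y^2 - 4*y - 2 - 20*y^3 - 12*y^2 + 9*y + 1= 96*c^3 + 36*c^2 - 6*c - 20*y^3 + y^2*(40 - 126*c) + y*(284*c^2 + 132*c - 20)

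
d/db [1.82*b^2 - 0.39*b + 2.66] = 3.64*b - 0.39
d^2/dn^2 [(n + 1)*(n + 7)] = 2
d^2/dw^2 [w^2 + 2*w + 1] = 2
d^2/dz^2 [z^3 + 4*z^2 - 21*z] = 6*z + 8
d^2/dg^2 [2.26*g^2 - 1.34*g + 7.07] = 4.52000000000000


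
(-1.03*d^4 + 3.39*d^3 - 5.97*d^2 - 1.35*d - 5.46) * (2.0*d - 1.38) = -2.06*d^5 + 8.2014*d^4 - 16.6182*d^3 + 5.5386*d^2 - 9.057*d + 7.5348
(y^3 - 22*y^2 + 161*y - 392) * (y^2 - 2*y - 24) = y^5 - 24*y^4 + 181*y^3 - 186*y^2 - 3080*y + 9408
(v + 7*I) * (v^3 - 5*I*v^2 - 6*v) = v^4 + 2*I*v^3 + 29*v^2 - 42*I*v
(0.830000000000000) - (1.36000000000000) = -0.530000000000000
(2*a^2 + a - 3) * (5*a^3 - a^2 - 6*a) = 10*a^5 + 3*a^4 - 28*a^3 - 3*a^2 + 18*a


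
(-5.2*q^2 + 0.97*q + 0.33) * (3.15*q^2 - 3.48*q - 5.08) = -16.38*q^4 + 21.1515*q^3 + 24.0799*q^2 - 6.076*q - 1.6764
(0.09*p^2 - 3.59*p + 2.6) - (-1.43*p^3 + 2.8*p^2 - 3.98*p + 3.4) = 1.43*p^3 - 2.71*p^2 + 0.39*p - 0.8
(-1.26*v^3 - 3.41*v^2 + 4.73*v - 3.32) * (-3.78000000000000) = 4.7628*v^3 + 12.8898*v^2 - 17.8794*v + 12.5496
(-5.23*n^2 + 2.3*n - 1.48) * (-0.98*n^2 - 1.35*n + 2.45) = 5.1254*n^4 + 4.8065*n^3 - 14.4681*n^2 + 7.633*n - 3.626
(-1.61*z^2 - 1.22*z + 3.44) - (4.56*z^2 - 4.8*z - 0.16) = -6.17*z^2 + 3.58*z + 3.6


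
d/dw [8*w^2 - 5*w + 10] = 16*w - 5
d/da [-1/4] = 0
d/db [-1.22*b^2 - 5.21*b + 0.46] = -2.44*b - 5.21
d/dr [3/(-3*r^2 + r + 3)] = 3*(6*r - 1)/(-3*r^2 + r + 3)^2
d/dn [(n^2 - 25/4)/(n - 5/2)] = 1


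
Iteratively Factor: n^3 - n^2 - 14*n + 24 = (n + 4)*(n^2 - 5*n + 6) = (n - 2)*(n + 4)*(n - 3)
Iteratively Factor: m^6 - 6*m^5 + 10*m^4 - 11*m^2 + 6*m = (m - 3)*(m^5 - 3*m^4 + m^3 + 3*m^2 - 2*m) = (m - 3)*(m - 1)*(m^4 - 2*m^3 - m^2 + 2*m) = (m - 3)*(m - 1)^2*(m^3 - m^2 - 2*m) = m*(m - 3)*(m - 1)^2*(m^2 - m - 2) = m*(m - 3)*(m - 1)^2*(m + 1)*(m - 2)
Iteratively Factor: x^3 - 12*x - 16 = (x - 4)*(x^2 + 4*x + 4) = (x - 4)*(x + 2)*(x + 2)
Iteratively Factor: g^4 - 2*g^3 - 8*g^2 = (g)*(g^3 - 2*g^2 - 8*g) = g*(g + 2)*(g^2 - 4*g) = g*(g - 4)*(g + 2)*(g)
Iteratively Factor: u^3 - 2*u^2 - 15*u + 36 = (u + 4)*(u^2 - 6*u + 9) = (u - 3)*(u + 4)*(u - 3)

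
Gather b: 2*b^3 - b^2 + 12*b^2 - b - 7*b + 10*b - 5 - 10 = 2*b^3 + 11*b^2 + 2*b - 15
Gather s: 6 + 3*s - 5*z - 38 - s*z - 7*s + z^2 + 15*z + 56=s*(-z - 4) + z^2 + 10*z + 24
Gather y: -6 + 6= 0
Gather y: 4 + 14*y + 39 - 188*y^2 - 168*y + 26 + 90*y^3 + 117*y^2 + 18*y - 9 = 90*y^3 - 71*y^2 - 136*y + 60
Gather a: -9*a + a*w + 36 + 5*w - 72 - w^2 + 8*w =a*(w - 9) - w^2 + 13*w - 36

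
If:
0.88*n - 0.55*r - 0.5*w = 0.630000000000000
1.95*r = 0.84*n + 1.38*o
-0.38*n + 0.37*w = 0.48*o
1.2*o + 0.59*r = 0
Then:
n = 2.15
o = -0.34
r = 0.69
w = 1.77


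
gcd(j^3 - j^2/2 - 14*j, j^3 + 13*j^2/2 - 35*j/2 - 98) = j^2 - j/2 - 14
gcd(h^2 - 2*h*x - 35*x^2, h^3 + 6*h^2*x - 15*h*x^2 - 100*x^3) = h + 5*x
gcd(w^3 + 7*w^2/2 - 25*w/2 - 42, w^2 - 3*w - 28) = w + 4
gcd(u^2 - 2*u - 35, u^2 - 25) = u + 5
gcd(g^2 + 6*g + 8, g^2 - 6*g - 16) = g + 2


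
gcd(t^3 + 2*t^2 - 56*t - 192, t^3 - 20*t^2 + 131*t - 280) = t - 8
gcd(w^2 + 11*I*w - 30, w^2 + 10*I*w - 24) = w + 6*I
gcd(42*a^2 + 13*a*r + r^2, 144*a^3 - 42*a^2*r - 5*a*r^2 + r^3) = 6*a + r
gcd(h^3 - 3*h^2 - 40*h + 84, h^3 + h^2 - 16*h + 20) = h - 2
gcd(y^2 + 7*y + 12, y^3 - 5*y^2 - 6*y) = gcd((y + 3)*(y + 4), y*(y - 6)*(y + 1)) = 1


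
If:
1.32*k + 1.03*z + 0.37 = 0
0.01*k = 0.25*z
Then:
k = -0.27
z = -0.01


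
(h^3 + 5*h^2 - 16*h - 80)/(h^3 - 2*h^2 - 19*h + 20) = (h^2 + h - 20)/(h^2 - 6*h + 5)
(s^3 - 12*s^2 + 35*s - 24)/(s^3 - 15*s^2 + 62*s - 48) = (s - 3)/(s - 6)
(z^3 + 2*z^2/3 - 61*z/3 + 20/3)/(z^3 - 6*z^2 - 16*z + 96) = (3*z^2 + 14*z - 5)/(3*(z^2 - 2*z - 24))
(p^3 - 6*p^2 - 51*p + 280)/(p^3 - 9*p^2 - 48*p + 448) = (p - 5)/(p - 8)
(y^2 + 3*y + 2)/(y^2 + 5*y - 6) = (y^2 + 3*y + 2)/(y^2 + 5*y - 6)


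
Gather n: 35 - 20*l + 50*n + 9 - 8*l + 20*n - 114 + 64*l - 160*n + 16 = 36*l - 90*n - 54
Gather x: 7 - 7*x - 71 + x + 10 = -6*x - 54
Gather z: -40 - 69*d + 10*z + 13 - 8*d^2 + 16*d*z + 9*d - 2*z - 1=-8*d^2 - 60*d + z*(16*d + 8) - 28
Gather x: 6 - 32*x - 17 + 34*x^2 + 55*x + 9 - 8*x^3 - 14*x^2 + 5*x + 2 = -8*x^3 + 20*x^2 + 28*x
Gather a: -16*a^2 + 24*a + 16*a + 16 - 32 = -16*a^2 + 40*a - 16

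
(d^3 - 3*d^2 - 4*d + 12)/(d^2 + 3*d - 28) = (d^3 - 3*d^2 - 4*d + 12)/(d^2 + 3*d - 28)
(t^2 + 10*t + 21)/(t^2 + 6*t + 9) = (t + 7)/(t + 3)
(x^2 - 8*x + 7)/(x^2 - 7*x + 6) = (x - 7)/(x - 6)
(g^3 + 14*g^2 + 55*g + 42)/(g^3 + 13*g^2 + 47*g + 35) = (g + 6)/(g + 5)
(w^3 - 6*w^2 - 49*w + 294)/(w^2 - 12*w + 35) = (w^2 + w - 42)/(w - 5)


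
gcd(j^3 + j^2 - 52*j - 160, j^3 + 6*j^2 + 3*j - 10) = j + 5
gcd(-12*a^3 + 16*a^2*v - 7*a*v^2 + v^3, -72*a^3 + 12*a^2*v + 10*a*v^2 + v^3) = -2*a + v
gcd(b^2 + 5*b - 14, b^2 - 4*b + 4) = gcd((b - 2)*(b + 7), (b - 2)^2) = b - 2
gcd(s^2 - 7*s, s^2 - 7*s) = s^2 - 7*s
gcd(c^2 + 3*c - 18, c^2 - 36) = c + 6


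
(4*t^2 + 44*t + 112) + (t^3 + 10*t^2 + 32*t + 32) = t^3 + 14*t^2 + 76*t + 144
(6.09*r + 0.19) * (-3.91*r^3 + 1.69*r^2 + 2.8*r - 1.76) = -23.8119*r^4 + 9.5492*r^3 + 17.3731*r^2 - 10.1864*r - 0.3344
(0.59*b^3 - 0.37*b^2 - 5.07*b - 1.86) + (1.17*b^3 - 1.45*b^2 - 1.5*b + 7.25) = 1.76*b^3 - 1.82*b^2 - 6.57*b + 5.39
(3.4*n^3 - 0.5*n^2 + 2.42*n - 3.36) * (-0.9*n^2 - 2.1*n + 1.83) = -3.06*n^5 - 6.69*n^4 + 5.094*n^3 - 2.973*n^2 + 11.4846*n - 6.1488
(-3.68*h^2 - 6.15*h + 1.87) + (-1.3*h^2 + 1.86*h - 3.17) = -4.98*h^2 - 4.29*h - 1.3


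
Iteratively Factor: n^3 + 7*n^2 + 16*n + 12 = (n + 2)*(n^2 + 5*n + 6) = (n + 2)^2*(n + 3)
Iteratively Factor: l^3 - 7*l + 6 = (l - 2)*(l^2 + 2*l - 3) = (l - 2)*(l - 1)*(l + 3)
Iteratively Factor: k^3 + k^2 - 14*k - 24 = (k + 2)*(k^2 - k - 12) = (k - 4)*(k + 2)*(k + 3)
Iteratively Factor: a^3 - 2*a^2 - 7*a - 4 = (a - 4)*(a^2 + 2*a + 1) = (a - 4)*(a + 1)*(a + 1)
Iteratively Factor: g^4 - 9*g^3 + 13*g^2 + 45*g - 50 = (g + 2)*(g^3 - 11*g^2 + 35*g - 25) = (g - 1)*(g + 2)*(g^2 - 10*g + 25) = (g - 5)*(g - 1)*(g + 2)*(g - 5)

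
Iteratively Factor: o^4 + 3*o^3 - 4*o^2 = (o)*(o^3 + 3*o^2 - 4*o) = o^2*(o^2 + 3*o - 4) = o^2*(o + 4)*(o - 1)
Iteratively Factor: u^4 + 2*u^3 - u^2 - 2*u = (u + 1)*(u^3 + u^2 - 2*u) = (u + 1)*(u + 2)*(u^2 - u) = (u - 1)*(u + 1)*(u + 2)*(u)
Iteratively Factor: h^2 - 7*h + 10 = (h - 5)*(h - 2)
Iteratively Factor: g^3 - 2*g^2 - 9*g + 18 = (g + 3)*(g^2 - 5*g + 6) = (g - 3)*(g + 3)*(g - 2)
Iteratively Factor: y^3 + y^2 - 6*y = (y + 3)*(y^2 - 2*y) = (y - 2)*(y + 3)*(y)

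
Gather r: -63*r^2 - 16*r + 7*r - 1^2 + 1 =-63*r^2 - 9*r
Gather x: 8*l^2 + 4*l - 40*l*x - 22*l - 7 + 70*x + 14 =8*l^2 - 18*l + x*(70 - 40*l) + 7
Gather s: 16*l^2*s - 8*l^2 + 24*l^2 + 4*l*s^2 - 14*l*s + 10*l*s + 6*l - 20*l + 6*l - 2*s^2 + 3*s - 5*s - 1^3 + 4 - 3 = 16*l^2 - 8*l + s^2*(4*l - 2) + s*(16*l^2 - 4*l - 2)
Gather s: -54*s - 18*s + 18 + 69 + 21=108 - 72*s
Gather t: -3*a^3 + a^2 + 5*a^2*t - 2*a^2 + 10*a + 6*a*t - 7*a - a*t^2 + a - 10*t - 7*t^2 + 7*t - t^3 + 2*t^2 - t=-3*a^3 - a^2 + 4*a - t^3 + t^2*(-a - 5) + t*(5*a^2 + 6*a - 4)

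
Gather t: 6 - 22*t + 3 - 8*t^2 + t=-8*t^2 - 21*t + 9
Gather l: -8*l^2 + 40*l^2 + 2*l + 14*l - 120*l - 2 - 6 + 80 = 32*l^2 - 104*l + 72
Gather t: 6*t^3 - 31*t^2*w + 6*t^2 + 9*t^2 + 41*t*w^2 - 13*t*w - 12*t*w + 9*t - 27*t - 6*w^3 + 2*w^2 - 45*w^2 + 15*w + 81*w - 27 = 6*t^3 + t^2*(15 - 31*w) + t*(41*w^2 - 25*w - 18) - 6*w^3 - 43*w^2 + 96*w - 27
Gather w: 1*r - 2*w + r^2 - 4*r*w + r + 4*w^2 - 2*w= r^2 + 2*r + 4*w^2 + w*(-4*r - 4)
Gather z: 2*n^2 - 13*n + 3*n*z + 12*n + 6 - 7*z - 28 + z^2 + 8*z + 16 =2*n^2 - n + z^2 + z*(3*n + 1) - 6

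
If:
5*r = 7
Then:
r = 7/5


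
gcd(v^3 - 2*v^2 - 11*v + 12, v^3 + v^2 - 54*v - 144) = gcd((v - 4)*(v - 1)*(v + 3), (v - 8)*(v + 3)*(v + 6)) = v + 3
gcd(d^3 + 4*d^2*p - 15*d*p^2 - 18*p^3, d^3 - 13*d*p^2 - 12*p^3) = d + p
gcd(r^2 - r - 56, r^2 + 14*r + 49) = r + 7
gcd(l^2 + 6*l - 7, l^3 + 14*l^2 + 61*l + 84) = l + 7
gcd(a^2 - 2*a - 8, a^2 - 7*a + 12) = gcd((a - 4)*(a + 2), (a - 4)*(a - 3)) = a - 4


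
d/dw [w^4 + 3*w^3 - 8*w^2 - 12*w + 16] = 4*w^3 + 9*w^2 - 16*w - 12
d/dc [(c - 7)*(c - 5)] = 2*c - 12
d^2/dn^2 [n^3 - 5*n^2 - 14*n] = 6*n - 10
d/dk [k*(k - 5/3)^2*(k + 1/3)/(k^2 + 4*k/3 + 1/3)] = (18*k^3 - 3*k^2 - 60*k + 25)/(9*(k^2 + 2*k + 1))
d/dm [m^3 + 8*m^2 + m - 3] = 3*m^2 + 16*m + 1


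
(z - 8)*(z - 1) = z^2 - 9*z + 8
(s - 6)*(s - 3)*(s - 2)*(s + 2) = s^4 - 9*s^3 + 14*s^2 + 36*s - 72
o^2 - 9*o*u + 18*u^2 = (o - 6*u)*(o - 3*u)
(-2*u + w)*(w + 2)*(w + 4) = -2*u*w^2 - 12*u*w - 16*u + w^3 + 6*w^2 + 8*w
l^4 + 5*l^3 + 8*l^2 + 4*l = l*(l + 1)*(l + 2)^2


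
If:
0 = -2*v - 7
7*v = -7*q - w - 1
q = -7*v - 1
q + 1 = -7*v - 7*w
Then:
No Solution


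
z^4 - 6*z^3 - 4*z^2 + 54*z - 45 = (z - 5)*(z - 3)*(z - 1)*(z + 3)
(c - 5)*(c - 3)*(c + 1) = c^3 - 7*c^2 + 7*c + 15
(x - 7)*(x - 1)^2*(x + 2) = x^4 - 7*x^3 - 3*x^2 + 23*x - 14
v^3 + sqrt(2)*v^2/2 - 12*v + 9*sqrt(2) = (v - 3*sqrt(2)/2)*(v - sqrt(2))*(v + 3*sqrt(2))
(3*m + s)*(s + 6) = 3*m*s + 18*m + s^2 + 6*s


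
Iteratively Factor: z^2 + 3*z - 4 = (z + 4)*(z - 1)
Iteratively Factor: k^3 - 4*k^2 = (k - 4)*(k^2) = k*(k - 4)*(k)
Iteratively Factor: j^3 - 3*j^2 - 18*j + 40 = (j - 5)*(j^2 + 2*j - 8) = (j - 5)*(j - 2)*(j + 4)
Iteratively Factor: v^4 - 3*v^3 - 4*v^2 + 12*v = (v)*(v^3 - 3*v^2 - 4*v + 12) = v*(v - 2)*(v^2 - v - 6) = v*(v - 3)*(v - 2)*(v + 2)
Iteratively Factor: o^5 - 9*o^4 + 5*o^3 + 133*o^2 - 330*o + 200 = (o - 5)*(o^4 - 4*o^3 - 15*o^2 + 58*o - 40) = (o - 5)^2*(o^3 + o^2 - 10*o + 8) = (o - 5)^2*(o - 1)*(o^2 + 2*o - 8) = (o - 5)^2*(o - 2)*(o - 1)*(o + 4)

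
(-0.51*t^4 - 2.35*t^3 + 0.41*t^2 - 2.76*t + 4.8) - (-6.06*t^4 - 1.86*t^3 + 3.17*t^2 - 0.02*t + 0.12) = 5.55*t^4 - 0.49*t^3 - 2.76*t^2 - 2.74*t + 4.68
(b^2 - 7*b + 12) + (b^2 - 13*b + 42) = 2*b^2 - 20*b + 54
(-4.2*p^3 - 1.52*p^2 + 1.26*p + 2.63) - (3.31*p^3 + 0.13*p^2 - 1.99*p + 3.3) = -7.51*p^3 - 1.65*p^2 + 3.25*p - 0.67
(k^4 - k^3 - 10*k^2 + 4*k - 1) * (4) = 4*k^4 - 4*k^3 - 40*k^2 + 16*k - 4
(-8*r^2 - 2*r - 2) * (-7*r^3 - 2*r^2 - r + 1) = 56*r^5 + 30*r^4 + 26*r^3 - 2*r^2 - 2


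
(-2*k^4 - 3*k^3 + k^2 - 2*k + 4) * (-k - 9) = 2*k^5 + 21*k^4 + 26*k^3 - 7*k^2 + 14*k - 36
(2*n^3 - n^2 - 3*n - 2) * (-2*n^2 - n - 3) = -4*n^5 + n^3 + 10*n^2 + 11*n + 6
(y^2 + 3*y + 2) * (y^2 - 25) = y^4 + 3*y^3 - 23*y^2 - 75*y - 50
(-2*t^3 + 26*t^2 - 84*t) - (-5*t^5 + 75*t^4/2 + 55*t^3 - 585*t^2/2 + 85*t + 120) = 5*t^5 - 75*t^4/2 - 57*t^3 + 637*t^2/2 - 169*t - 120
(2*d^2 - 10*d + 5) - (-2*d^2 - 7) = 4*d^2 - 10*d + 12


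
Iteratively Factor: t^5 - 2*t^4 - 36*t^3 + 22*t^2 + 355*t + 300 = (t - 5)*(t^4 + 3*t^3 - 21*t^2 - 83*t - 60) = (t - 5)*(t + 3)*(t^3 - 21*t - 20) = (t - 5)*(t + 1)*(t + 3)*(t^2 - t - 20) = (t - 5)*(t + 1)*(t + 3)*(t + 4)*(t - 5)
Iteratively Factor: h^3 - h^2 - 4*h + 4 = (h + 2)*(h^2 - 3*h + 2) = (h - 2)*(h + 2)*(h - 1)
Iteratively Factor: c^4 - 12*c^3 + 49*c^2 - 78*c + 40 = (c - 4)*(c^3 - 8*c^2 + 17*c - 10) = (c - 4)*(c - 2)*(c^2 - 6*c + 5) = (c - 5)*(c - 4)*(c - 2)*(c - 1)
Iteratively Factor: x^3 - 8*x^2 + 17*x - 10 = (x - 2)*(x^2 - 6*x + 5) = (x - 5)*(x - 2)*(x - 1)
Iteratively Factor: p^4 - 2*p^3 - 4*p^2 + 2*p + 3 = (p - 3)*(p^3 + p^2 - p - 1) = (p - 3)*(p + 1)*(p^2 - 1) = (p - 3)*(p - 1)*(p + 1)*(p + 1)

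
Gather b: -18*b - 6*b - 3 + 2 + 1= -24*b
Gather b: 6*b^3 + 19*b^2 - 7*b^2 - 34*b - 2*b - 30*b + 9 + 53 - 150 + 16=6*b^3 + 12*b^2 - 66*b - 72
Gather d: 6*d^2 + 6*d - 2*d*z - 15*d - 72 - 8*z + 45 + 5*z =6*d^2 + d*(-2*z - 9) - 3*z - 27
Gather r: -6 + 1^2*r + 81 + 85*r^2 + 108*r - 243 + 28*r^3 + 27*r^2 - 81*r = 28*r^3 + 112*r^2 + 28*r - 168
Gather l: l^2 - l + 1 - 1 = l^2 - l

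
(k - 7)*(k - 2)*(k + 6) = k^3 - 3*k^2 - 40*k + 84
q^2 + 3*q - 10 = (q - 2)*(q + 5)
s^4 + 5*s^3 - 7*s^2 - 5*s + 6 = (s - 1)^2*(s + 1)*(s + 6)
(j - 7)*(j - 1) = j^2 - 8*j + 7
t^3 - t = t*(t - 1)*(t + 1)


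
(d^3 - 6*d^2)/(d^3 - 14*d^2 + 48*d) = d/(d - 8)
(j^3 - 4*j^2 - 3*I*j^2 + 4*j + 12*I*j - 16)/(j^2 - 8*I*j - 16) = (j^2 + j*(-4 + I) - 4*I)/(j - 4*I)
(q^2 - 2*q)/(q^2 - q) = (q - 2)/(q - 1)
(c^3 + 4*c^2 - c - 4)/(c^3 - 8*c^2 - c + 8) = (c + 4)/(c - 8)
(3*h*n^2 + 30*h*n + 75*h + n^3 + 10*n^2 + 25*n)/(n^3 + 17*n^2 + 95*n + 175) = (3*h + n)/(n + 7)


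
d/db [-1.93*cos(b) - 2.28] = 1.93*sin(b)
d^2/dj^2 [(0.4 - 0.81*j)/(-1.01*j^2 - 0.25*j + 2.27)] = ((0.403 - 4.9086*j)*(1.01*j^2 + 0.25*j - 2.27) + (0.81*j - 0.4)*(2.02*j + 0.25)*(4.04*j + 0.5))/(1.01*j^2 + 0.25*j - 2.27)^3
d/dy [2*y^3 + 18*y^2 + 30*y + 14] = 6*y^2 + 36*y + 30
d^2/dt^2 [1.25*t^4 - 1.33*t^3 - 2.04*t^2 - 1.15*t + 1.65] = 15.0*t^2 - 7.98*t - 4.08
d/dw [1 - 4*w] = -4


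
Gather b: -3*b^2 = -3*b^2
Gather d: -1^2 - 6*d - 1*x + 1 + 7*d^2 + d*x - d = 7*d^2 + d*(x - 7) - x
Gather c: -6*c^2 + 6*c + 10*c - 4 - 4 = -6*c^2 + 16*c - 8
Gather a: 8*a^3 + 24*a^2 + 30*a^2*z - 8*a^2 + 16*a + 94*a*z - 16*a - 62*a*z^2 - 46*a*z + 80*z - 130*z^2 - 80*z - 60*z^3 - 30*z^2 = 8*a^3 + a^2*(30*z + 16) + a*(-62*z^2 + 48*z) - 60*z^3 - 160*z^2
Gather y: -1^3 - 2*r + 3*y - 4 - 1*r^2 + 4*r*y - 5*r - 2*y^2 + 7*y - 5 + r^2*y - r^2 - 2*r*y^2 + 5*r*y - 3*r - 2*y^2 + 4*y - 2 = -2*r^2 - 10*r + y^2*(-2*r - 4) + y*(r^2 + 9*r + 14) - 12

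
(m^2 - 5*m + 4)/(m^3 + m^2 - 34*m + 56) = (m - 1)/(m^2 + 5*m - 14)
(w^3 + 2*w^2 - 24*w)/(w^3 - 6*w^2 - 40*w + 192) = w/(w - 8)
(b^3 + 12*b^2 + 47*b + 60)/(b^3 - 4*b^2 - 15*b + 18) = (b^2 + 9*b + 20)/(b^2 - 7*b + 6)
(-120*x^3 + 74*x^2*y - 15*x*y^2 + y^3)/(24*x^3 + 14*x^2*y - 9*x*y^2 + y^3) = (-5*x + y)/(x + y)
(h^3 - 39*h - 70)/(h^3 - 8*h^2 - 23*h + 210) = (h + 2)/(h - 6)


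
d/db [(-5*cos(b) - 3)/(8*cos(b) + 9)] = 21*sin(b)/(8*cos(b) + 9)^2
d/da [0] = 0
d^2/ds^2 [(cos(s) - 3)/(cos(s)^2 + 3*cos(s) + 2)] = (-9*(1 - cos(2*s))^2*cos(s) + 15*(1 - cos(2*s))^2 - 227*cos(s) + 42*cos(2*s) + 33*cos(3*s) + 2*cos(5*s) - 234)/(4*(cos(s) + 1)^3*(cos(s) + 2)^3)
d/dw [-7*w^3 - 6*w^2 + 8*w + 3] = -21*w^2 - 12*w + 8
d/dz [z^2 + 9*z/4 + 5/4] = 2*z + 9/4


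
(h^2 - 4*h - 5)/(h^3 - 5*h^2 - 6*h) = (h - 5)/(h*(h - 6))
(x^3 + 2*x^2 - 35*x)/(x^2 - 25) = x*(x + 7)/(x + 5)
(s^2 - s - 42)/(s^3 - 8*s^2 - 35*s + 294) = 1/(s - 7)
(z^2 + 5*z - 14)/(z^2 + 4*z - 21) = (z - 2)/(z - 3)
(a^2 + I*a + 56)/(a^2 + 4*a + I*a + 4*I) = (a^2 + I*a + 56)/(a^2 + a*(4 + I) + 4*I)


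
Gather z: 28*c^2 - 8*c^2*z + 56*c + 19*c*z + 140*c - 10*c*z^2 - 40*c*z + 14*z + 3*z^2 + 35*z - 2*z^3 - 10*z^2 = 28*c^2 + 196*c - 2*z^3 + z^2*(-10*c - 7) + z*(-8*c^2 - 21*c + 49)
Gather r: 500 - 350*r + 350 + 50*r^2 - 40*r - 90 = 50*r^2 - 390*r + 760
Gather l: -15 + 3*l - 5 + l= 4*l - 20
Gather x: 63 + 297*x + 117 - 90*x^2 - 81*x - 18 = -90*x^2 + 216*x + 162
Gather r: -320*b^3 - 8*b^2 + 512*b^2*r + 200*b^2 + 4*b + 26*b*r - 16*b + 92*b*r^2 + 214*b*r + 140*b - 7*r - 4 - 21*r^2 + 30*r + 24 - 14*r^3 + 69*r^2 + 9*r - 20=-320*b^3 + 192*b^2 + 128*b - 14*r^3 + r^2*(92*b + 48) + r*(512*b^2 + 240*b + 32)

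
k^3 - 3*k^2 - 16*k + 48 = (k - 4)*(k - 3)*(k + 4)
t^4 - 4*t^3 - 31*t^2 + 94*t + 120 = (t - 6)*(t - 4)*(t + 1)*(t + 5)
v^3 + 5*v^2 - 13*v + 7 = (v - 1)^2*(v + 7)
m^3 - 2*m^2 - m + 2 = (m - 2)*(m - 1)*(m + 1)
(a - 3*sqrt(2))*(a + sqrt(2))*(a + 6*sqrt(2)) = a^3 + 4*sqrt(2)*a^2 - 30*a - 36*sqrt(2)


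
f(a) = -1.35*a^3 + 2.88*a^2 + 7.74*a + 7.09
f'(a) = -4.05*a^2 + 5.76*a + 7.74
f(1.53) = 20.84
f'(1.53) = 7.07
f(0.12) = 8.06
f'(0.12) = 8.37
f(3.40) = 13.64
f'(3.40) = -19.49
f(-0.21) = 5.60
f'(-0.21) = 6.35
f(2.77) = 21.93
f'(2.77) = -7.38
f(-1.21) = 4.33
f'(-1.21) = -5.16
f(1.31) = 19.14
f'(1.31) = 8.34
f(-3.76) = 90.47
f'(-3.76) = -71.17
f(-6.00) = 355.93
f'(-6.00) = -172.62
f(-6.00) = 355.93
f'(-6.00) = -172.62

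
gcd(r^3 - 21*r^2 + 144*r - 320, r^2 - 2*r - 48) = r - 8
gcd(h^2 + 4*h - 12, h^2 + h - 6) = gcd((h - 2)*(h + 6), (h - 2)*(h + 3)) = h - 2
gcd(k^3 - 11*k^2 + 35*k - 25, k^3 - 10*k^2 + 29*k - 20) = k^2 - 6*k + 5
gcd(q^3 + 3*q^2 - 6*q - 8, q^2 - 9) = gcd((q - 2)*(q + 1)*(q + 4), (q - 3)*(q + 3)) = 1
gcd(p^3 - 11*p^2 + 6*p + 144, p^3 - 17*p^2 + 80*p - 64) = p - 8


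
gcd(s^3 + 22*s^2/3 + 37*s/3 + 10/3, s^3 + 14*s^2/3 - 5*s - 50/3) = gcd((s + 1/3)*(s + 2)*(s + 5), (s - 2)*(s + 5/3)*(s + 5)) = s + 5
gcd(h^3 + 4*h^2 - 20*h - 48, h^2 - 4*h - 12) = h + 2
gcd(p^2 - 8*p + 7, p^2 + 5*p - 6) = p - 1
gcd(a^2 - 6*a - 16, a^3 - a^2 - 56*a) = a - 8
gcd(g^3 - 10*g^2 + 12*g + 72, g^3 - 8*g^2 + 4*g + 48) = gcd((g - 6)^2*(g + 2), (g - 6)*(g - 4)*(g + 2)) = g^2 - 4*g - 12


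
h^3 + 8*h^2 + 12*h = h*(h + 2)*(h + 6)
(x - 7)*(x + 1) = x^2 - 6*x - 7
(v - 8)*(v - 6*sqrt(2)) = v^2 - 6*sqrt(2)*v - 8*v + 48*sqrt(2)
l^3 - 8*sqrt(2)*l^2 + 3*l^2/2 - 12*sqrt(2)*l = l*(l + 3/2)*(l - 8*sqrt(2))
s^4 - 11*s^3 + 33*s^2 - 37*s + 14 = (s - 7)*(s - 2)*(s - 1)^2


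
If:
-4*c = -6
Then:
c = 3/2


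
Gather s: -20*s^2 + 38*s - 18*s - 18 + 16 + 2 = -20*s^2 + 20*s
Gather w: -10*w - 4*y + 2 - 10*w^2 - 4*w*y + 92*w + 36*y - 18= -10*w^2 + w*(82 - 4*y) + 32*y - 16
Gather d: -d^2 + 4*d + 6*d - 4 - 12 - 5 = -d^2 + 10*d - 21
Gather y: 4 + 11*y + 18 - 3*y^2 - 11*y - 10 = 12 - 3*y^2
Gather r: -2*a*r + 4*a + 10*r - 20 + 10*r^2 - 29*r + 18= 4*a + 10*r^2 + r*(-2*a - 19) - 2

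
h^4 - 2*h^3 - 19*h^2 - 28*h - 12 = (h - 6)*(h + 1)^2*(h + 2)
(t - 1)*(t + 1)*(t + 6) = t^3 + 6*t^2 - t - 6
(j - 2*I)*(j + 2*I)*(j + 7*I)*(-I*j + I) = -I*j^4 + 7*j^3 + I*j^3 - 7*j^2 - 4*I*j^2 + 28*j + 4*I*j - 28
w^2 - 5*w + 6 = (w - 3)*(w - 2)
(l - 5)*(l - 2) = l^2 - 7*l + 10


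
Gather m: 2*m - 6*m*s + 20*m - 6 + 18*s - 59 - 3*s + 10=m*(22 - 6*s) + 15*s - 55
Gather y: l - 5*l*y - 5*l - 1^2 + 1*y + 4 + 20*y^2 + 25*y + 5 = -4*l + 20*y^2 + y*(26 - 5*l) + 8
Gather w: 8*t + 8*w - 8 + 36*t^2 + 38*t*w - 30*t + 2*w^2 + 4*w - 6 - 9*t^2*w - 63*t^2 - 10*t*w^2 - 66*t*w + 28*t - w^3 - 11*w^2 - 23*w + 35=-27*t^2 + 6*t - w^3 + w^2*(-10*t - 9) + w*(-9*t^2 - 28*t - 11) + 21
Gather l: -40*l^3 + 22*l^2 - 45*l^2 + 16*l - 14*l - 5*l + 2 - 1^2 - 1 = -40*l^3 - 23*l^2 - 3*l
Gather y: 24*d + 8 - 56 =24*d - 48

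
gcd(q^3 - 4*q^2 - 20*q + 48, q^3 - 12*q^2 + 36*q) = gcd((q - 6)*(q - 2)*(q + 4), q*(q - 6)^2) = q - 6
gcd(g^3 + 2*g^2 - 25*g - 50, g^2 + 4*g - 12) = 1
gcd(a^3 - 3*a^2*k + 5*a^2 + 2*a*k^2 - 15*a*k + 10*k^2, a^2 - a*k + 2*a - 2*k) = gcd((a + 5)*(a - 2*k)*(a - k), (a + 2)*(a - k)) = a - k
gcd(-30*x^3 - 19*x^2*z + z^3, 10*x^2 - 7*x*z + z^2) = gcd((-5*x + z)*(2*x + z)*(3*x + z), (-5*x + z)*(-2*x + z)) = 5*x - z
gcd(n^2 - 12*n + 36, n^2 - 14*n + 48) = n - 6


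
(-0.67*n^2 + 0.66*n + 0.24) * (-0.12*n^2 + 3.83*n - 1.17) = 0.0804*n^4 - 2.6453*n^3 + 3.2829*n^2 + 0.147*n - 0.2808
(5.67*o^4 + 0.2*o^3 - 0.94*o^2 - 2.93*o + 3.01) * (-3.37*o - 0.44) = -19.1079*o^5 - 3.1688*o^4 + 3.0798*o^3 + 10.2877*o^2 - 8.8545*o - 1.3244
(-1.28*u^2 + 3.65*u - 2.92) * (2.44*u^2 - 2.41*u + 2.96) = -3.1232*u^4 + 11.9908*u^3 - 19.7101*u^2 + 17.8412*u - 8.6432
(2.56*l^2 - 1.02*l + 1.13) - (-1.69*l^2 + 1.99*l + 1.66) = 4.25*l^2 - 3.01*l - 0.53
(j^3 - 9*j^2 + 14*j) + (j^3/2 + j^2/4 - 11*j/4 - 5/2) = 3*j^3/2 - 35*j^2/4 + 45*j/4 - 5/2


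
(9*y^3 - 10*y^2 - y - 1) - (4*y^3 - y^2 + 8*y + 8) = 5*y^3 - 9*y^2 - 9*y - 9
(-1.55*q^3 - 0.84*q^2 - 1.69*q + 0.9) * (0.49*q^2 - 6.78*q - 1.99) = -0.7595*q^5 + 10.0974*q^4 + 7.9516*q^3 + 13.5708*q^2 - 2.7389*q - 1.791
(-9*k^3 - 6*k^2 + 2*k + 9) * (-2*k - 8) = 18*k^4 + 84*k^3 + 44*k^2 - 34*k - 72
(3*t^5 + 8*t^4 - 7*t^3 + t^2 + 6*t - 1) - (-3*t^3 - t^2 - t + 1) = 3*t^5 + 8*t^4 - 4*t^3 + 2*t^2 + 7*t - 2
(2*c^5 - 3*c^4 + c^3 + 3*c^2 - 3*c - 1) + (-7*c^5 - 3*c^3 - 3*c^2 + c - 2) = -5*c^5 - 3*c^4 - 2*c^3 - 2*c - 3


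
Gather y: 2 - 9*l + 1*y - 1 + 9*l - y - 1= 0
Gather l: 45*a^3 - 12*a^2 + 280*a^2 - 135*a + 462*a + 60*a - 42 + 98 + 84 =45*a^3 + 268*a^2 + 387*a + 140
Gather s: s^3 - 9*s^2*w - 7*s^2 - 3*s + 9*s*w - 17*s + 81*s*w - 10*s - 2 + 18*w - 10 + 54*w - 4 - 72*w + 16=s^3 + s^2*(-9*w - 7) + s*(90*w - 30)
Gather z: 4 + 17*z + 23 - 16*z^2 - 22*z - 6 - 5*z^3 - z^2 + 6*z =-5*z^3 - 17*z^2 + z + 21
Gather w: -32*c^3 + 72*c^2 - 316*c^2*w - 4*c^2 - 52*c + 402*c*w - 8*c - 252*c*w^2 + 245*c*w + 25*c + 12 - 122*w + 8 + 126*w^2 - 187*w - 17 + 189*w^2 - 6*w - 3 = -32*c^3 + 68*c^2 - 35*c + w^2*(315 - 252*c) + w*(-316*c^2 + 647*c - 315)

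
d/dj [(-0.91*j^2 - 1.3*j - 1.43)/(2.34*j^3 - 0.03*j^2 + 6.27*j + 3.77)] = (2.1294*j^4 + 6.084*j^3 + 4.2939*j^2 - 6.9472*j + 4.0651)/(5.4756*j^6 - 0.1404*j^5 + 29.3445*j^4 + 17.2674*j^3 + 39.0867*j^2 + 47.2758*j + 14.2129)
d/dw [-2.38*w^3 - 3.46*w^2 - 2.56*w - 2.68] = -7.14*w^2 - 6.92*w - 2.56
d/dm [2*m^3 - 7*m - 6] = 6*m^2 - 7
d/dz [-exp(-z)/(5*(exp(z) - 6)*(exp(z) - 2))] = (3*exp(2*z) - 16*exp(z) + 12)*exp(-z)/(5*(exp(4*z) - 16*exp(3*z) + 88*exp(2*z) - 192*exp(z) + 144))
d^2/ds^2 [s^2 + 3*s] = 2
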